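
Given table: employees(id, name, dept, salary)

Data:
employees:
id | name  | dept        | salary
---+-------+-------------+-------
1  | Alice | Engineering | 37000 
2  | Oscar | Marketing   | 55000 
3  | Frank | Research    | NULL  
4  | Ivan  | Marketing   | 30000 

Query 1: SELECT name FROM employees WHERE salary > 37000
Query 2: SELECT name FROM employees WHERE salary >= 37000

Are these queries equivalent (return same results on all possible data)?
No, not equivalent

Query 1 returns: [('Oscar',)]
Query 2 returns: [('Alice',), ('Oscar',)]

Reason: > vs >= gives different results when salary = 37000 exists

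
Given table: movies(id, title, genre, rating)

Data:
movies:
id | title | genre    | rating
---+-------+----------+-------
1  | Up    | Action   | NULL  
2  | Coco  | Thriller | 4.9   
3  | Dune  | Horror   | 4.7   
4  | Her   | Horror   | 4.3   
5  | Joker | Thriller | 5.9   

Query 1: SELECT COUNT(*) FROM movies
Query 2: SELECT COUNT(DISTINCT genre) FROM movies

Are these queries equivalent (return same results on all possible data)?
No, not equivalent

Query 1 returns: [(5,)]
Query 2 returns: [(3,)]

Reason: COUNT(*) counts rows, COUNT(DISTINCT genre) counts unique genres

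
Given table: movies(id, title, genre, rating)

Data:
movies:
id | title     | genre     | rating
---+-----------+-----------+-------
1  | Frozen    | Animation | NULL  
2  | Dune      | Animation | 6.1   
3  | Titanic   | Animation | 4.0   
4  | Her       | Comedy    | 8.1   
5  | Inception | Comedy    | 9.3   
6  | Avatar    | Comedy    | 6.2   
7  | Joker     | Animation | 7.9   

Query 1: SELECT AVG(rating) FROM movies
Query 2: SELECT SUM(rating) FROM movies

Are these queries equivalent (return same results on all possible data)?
No, not equivalent

Query 1 returns: [(6.933333333333334,)]
Query 2 returns: [(41.6,)]

Reason: AVG vs SUM give different aggregate values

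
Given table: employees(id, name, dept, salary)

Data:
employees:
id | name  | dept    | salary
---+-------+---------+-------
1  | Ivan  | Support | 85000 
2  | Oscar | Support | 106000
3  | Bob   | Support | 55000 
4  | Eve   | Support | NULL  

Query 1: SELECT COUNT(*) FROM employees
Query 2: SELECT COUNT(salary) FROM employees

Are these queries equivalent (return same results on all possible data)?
No, not equivalent

Query 1 returns: [(4,)]
Query 2 returns: [(3,)]

Reason: COUNT(*) includes NULLs, COUNT(column) excludes them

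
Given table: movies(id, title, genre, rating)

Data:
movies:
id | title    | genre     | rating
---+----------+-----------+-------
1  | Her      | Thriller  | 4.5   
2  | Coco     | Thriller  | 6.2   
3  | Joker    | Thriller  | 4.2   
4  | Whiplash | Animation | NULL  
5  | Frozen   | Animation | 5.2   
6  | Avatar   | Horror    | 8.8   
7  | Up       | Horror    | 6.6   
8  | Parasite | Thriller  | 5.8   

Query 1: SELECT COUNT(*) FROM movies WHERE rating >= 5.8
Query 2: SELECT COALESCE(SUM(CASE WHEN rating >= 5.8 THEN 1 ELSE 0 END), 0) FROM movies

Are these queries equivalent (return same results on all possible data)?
Yes, equivalent

Both queries return: [(4,)]

Reason: COUNT with WHERE vs conditional SUM (COALESCE handles empty-table NULL)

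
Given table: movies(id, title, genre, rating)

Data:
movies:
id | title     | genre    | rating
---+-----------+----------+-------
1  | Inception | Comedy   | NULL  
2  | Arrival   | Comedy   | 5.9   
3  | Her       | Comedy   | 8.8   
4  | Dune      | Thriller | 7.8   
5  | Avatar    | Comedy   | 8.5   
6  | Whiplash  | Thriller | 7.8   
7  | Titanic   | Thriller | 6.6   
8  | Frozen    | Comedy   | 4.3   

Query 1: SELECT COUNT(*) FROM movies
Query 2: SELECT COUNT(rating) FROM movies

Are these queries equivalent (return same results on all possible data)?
No, not equivalent

Query 1 returns: [(8,)]
Query 2 returns: [(7,)]

Reason: COUNT(*) includes NULLs, COUNT(column) excludes them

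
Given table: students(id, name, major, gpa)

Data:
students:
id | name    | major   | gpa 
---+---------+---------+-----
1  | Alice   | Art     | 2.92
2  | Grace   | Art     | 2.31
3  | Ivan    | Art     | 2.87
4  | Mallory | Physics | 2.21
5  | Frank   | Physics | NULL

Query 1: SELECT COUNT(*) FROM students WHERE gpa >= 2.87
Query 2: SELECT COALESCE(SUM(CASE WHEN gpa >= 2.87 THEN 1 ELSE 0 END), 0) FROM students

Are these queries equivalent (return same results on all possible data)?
Yes, equivalent

Both queries return: [(2,)]

Reason: COUNT with WHERE vs conditional SUM (COALESCE handles empty-table NULL)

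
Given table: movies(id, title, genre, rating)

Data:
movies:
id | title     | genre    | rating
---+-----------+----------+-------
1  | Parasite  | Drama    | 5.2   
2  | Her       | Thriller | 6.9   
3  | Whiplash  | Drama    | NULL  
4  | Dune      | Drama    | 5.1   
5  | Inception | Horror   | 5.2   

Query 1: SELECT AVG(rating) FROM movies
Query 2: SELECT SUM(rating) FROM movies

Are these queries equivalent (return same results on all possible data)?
No, not equivalent

Query 1 returns: [(5.6,)]
Query 2 returns: [(22.4,)]

Reason: AVG vs SUM give different aggregate values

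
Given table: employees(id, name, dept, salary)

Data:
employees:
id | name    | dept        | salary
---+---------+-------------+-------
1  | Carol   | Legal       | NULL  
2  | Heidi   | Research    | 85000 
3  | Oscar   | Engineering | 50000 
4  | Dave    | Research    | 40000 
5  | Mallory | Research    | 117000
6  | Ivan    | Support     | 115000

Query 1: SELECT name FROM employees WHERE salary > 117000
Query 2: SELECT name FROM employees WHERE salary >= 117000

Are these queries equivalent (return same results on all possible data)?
No, not equivalent

Query 1 returns: []
Query 2 returns: [('Mallory',)]

Reason: > vs >= gives different results when salary = 117000 exists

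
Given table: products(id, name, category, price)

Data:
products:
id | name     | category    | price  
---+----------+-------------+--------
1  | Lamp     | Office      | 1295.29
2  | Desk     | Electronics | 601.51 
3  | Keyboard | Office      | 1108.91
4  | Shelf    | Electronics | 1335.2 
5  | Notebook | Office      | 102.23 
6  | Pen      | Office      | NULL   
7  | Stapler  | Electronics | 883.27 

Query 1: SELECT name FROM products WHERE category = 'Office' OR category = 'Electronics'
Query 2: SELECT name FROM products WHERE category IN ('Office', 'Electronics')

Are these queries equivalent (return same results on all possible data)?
Yes, equivalent

Both queries return: [('Desk',), ('Keyboard',), ('Lamp',), ('Notebook',), ('Pen',), ('Shelf',), ('Stapler',)]

Reason: OR vs IN are equivalent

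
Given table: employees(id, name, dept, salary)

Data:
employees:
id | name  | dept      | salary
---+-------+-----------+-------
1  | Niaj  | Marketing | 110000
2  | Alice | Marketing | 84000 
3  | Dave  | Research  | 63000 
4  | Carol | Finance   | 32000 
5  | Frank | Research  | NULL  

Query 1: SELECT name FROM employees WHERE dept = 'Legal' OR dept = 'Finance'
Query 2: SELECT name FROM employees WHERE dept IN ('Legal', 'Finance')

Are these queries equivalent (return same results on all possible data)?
Yes, equivalent

Both queries return: [('Carol',)]

Reason: OR vs IN are equivalent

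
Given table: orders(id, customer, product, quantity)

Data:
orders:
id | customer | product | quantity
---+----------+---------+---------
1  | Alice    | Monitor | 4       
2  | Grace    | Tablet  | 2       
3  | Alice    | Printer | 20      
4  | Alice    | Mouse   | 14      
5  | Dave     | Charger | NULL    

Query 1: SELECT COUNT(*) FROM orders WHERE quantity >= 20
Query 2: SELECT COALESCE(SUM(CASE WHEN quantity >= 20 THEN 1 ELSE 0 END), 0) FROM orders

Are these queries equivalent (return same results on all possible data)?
Yes, equivalent

Both queries return: [(1,)]

Reason: COUNT with WHERE vs conditional SUM (COALESCE handles empty-table NULL)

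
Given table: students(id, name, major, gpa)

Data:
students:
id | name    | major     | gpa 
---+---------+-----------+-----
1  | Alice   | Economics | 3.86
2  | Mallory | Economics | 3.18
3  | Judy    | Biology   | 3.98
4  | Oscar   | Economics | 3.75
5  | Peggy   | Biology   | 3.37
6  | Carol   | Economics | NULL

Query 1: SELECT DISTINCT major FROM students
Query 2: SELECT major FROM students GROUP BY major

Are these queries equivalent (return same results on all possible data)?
Yes, equivalent

Both queries return: [('Biology',), ('Economics',)]

Reason: Both get unique majors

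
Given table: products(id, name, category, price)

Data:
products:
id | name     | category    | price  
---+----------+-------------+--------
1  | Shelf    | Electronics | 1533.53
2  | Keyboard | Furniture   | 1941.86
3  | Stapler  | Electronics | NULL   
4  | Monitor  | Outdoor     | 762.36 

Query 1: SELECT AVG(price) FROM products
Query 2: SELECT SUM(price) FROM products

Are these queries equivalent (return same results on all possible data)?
No, not equivalent

Query 1 returns: [(1412.5833333333333,)]
Query 2 returns: [(4237.75,)]

Reason: AVG vs SUM give different aggregate values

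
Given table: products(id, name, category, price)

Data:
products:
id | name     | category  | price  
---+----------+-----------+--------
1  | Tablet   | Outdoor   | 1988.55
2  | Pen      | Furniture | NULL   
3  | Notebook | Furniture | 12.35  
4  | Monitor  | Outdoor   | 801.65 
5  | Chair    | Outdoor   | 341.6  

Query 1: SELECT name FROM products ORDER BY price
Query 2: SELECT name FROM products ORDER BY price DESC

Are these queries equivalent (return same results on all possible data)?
No, not equivalent

Query 1 returns: [('Pen',), ('Notebook',), ('Chair',), ('Monitor',), ('Tablet',)]
Query 2 returns: [('Tablet',), ('Monitor',), ('Chair',), ('Notebook',), ('Pen',)]

Reason: ASC vs DESC gives opposite ordering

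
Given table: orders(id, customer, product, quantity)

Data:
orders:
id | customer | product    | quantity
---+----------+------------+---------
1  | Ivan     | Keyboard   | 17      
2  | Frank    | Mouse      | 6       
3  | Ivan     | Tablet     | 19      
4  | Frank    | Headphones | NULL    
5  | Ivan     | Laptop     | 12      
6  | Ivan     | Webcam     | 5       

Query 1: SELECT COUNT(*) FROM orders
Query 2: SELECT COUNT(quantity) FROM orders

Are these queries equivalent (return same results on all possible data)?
No, not equivalent

Query 1 returns: [(6,)]
Query 2 returns: [(5,)]

Reason: COUNT(*) includes NULLs, COUNT(column) excludes them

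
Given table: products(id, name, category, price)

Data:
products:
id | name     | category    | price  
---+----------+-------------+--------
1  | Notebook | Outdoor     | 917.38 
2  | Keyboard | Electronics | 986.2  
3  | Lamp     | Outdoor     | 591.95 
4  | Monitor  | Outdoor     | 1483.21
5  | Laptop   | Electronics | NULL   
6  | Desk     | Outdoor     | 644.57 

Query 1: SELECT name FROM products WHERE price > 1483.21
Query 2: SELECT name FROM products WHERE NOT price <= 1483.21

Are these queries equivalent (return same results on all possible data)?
Yes, equivalent

Both queries return: []

Reason: Both filter price > 1483.21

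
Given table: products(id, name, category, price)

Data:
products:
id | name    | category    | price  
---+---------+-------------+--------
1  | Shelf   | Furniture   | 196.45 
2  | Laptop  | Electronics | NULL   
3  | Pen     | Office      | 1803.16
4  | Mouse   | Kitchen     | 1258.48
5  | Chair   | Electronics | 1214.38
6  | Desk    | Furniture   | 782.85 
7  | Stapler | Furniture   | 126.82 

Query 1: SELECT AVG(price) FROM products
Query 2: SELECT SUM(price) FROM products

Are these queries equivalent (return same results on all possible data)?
No, not equivalent

Query 1 returns: [(897.0233333333334,)]
Query 2 returns: [(5382.14,)]

Reason: AVG vs SUM give different aggregate values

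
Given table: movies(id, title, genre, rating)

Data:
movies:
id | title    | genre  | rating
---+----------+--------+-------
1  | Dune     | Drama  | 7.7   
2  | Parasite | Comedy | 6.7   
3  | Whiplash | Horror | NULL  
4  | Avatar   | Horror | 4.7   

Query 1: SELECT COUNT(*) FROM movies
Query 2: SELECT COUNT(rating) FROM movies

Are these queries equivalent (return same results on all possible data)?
No, not equivalent

Query 1 returns: [(4,)]
Query 2 returns: [(3,)]

Reason: COUNT(*) includes NULLs, COUNT(column) excludes them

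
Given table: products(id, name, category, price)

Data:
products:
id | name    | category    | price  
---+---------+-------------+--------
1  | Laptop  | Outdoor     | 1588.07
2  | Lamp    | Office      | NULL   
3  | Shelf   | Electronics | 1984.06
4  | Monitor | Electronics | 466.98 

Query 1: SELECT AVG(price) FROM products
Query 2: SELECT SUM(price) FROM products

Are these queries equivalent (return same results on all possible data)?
No, not equivalent

Query 1 returns: [(1346.37,)]
Query 2 returns: [(4039.1099999999997,)]

Reason: AVG vs SUM give different aggregate values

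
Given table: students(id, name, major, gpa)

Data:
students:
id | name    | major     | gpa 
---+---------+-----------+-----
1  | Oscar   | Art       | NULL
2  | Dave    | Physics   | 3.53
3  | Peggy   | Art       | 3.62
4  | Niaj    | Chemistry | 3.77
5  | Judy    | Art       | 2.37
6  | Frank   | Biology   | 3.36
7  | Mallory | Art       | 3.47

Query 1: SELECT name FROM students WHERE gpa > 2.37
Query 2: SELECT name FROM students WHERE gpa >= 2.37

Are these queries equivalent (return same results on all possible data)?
No, not equivalent

Query 1 returns: [('Dave',), ('Peggy',), ('Niaj',), ('Frank',), ('Mallory',)]
Query 2 returns: [('Dave',), ('Peggy',), ('Niaj',), ('Judy',), ('Frank',), ('Mallory',)]

Reason: > vs >= gives different results when gpa = 2.37 exists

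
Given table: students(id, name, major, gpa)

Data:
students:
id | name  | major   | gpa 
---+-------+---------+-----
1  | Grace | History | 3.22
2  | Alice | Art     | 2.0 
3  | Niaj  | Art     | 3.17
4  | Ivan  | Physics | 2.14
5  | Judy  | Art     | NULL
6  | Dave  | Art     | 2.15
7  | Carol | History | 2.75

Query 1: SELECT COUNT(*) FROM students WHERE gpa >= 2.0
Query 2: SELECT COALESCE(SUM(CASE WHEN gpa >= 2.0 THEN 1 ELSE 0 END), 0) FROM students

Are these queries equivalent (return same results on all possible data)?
Yes, equivalent

Both queries return: [(6,)]

Reason: COUNT with WHERE vs conditional SUM (COALESCE handles empty-table NULL)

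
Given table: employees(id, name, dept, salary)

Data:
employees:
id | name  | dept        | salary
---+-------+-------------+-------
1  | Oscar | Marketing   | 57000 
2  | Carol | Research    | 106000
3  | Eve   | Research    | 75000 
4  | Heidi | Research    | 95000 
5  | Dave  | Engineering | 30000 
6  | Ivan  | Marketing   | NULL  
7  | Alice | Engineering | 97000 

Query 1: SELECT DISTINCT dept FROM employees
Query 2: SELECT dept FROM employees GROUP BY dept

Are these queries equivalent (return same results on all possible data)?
Yes, equivalent

Both queries return: [('Engineering',), ('Marketing',), ('Research',)]

Reason: Both get unique depts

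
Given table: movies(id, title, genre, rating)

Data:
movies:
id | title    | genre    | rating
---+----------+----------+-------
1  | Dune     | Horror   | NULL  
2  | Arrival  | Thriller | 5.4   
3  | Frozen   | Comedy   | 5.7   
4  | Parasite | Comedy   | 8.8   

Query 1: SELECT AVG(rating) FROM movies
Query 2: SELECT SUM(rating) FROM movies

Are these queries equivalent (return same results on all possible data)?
No, not equivalent

Query 1 returns: [(6.633333333333334,)]
Query 2 returns: [(19.900000000000002,)]

Reason: AVG vs SUM give different aggregate values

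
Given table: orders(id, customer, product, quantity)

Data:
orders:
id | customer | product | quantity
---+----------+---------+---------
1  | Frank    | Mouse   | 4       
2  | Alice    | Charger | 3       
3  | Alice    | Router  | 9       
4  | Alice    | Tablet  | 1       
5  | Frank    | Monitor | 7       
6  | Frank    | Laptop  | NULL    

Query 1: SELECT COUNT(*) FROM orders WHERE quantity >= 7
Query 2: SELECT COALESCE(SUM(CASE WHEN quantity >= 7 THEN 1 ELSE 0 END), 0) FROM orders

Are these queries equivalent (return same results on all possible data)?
Yes, equivalent

Both queries return: [(2,)]

Reason: COUNT with WHERE vs conditional SUM (COALESCE handles empty-table NULL)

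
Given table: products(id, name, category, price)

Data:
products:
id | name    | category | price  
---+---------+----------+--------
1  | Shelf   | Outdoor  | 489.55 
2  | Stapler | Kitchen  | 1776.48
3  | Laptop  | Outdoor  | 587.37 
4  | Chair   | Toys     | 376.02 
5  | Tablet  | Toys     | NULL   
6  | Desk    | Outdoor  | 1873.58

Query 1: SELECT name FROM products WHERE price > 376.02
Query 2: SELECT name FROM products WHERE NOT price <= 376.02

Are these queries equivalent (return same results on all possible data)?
Yes, equivalent

Both queries return: [('Desk',), ('Laptop',), ('Shelf',), ('Stapler',)]

Reason: Both filter price > 376.02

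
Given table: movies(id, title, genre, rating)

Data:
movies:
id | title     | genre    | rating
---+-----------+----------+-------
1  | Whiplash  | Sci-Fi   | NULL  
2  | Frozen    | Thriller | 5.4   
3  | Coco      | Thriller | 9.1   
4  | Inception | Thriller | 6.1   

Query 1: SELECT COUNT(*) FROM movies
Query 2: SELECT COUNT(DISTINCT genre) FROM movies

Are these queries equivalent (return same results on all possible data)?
No, not equivalent

Query 1 returns: [(4,)]
Query 2 returns: [(2,)]

Reason: COUNT(*) counts rows, COUNT(DISTINCT genre) counts unique genres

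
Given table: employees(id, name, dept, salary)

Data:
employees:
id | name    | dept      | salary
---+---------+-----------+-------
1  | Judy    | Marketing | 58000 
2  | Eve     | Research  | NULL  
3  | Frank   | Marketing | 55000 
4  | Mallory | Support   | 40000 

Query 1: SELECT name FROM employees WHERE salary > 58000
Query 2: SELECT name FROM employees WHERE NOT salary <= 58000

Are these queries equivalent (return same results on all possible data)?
Yes, equivalent

Both queries return: []

Reason: Both filter salary > 58000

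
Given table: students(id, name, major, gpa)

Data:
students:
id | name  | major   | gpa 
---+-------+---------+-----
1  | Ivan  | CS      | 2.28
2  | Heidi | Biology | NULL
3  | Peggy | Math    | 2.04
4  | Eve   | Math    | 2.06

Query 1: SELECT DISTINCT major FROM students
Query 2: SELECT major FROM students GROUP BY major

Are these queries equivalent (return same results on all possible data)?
Yes, equivalent

Both queries return: [('Biology',), ('CS',), ('Math',)]

Reason: Both get unique majors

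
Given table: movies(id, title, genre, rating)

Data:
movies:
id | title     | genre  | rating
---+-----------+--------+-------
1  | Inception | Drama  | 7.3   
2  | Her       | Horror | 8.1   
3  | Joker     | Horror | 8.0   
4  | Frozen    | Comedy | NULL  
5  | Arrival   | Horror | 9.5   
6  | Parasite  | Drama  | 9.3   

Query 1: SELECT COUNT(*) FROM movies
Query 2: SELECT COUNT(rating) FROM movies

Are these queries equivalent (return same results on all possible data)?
No, not equivalent

Query 1 returns: [(6,)]
Query 2 returns: [(5,)]

Reason: COUNT(*) includes NULLs, COUNT(column) excludes them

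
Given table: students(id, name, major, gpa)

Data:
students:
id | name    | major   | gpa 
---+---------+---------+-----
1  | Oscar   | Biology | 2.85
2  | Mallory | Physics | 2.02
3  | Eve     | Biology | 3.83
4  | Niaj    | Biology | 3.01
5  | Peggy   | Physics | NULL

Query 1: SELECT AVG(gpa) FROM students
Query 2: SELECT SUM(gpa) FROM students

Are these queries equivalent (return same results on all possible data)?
No, not equivalent

Query 1 returns: [(2.9275,)]
Query 2 returns: [(11.71,)]

Reason: AVG vs SUM give different aggregate values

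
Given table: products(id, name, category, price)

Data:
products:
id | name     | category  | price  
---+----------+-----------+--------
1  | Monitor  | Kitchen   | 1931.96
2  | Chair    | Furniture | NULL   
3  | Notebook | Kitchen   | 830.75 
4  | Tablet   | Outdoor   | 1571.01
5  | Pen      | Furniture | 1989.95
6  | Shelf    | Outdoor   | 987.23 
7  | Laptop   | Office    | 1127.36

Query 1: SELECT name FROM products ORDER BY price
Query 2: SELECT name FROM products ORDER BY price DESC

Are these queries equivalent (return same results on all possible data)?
No, not equivalent

Query 1 returns: [('Chair',), ('Notebook',), ('Shelf',), ('Laptop',), ('Tablet',), ('Monitor',), ('Pen',)]
Query 2 returns: [('Pen',), ('Monitor',), ('Tablet',), ('Laptop',), ('Shelf',), ('Notebook',), ('Chair',)]

Reason: ASC vs DESC gives opposite ordering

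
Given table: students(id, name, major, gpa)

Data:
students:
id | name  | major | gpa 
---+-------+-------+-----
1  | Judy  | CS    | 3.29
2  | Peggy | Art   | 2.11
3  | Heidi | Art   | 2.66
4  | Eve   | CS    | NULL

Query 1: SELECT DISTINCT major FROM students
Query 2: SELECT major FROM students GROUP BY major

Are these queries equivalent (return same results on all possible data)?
Yes, equivalent

Both queries return: [('Art',), ('CS',)]

Reason: Both get unique majors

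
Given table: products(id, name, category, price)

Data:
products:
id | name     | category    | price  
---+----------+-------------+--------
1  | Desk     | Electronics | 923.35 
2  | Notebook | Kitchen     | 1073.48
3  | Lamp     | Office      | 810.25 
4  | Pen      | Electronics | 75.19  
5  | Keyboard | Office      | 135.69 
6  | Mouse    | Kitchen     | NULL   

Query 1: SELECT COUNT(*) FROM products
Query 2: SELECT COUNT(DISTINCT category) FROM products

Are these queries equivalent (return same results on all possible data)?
No, not equivalent

Query 1 returns: [(6,)]
Query 2 returns: [(3,)]

Reason: COUNT(*) counts rows, COUNT(DISTINCT category) counts unique categorys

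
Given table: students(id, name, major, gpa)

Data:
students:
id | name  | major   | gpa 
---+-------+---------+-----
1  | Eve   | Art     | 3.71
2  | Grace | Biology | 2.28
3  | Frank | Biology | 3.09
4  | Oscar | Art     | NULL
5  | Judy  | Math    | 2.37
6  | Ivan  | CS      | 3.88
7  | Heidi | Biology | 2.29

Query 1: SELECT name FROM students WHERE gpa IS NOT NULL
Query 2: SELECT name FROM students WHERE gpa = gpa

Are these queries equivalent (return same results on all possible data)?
Yes, equivalent

Both queries return: [('Eve',), ('Frank',), ('Grace',), ('Heidi',), ('Ivan',), ('Judy',)]

Reason: IS NOT NULL vs self-equality (both exclude NULLs)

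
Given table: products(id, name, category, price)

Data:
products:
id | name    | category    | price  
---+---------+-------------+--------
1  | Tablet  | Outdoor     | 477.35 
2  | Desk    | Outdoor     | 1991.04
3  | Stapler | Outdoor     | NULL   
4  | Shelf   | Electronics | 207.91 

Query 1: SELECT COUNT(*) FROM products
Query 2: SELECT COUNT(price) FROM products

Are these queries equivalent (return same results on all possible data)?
No, not equivalent

Query 1 returns: [(4,)]
Query 2 returns: [(3,)]

Reason: COUNT(*) includes NULLs, COUNT(column) excludes them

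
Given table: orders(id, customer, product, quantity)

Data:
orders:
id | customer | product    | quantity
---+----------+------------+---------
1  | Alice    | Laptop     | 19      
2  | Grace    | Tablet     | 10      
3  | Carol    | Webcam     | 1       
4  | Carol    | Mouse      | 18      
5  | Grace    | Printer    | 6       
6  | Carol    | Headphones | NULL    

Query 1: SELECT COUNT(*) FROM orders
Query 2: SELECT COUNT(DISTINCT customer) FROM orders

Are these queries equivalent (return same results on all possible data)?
No, not equivalent

Query 1 returns: [(6,)]
Query 2 returns: [(3,)]

Reason: COUNT(*) counts rows, COUNT(DISTINCT customer) counts unique customers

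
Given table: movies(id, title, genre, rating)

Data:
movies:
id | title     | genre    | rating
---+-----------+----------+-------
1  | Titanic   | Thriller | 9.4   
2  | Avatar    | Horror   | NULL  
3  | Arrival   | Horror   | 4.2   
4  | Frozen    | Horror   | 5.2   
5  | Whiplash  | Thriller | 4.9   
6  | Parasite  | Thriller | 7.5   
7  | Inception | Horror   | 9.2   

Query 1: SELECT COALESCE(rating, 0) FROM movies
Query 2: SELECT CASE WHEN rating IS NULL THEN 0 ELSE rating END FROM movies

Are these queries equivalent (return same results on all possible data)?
Yes, equivalent

Both queries return: [(0,), (4.2,), (4.9,), (5.2,), (7.5,), (9.2,), (9.4,)]

Reason: COALESCE vs CASE for NULL handling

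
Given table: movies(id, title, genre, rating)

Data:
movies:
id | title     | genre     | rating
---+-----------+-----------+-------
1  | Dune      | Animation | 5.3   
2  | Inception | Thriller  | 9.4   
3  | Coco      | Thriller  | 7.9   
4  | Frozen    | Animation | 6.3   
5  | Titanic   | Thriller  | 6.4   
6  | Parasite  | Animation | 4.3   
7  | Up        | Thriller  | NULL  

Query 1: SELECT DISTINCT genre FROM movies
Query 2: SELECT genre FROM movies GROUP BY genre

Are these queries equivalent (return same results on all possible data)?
Yes, equivalent

Both queries return: [('Animation',), ('Thriller',)]

Reason: Both get unique genres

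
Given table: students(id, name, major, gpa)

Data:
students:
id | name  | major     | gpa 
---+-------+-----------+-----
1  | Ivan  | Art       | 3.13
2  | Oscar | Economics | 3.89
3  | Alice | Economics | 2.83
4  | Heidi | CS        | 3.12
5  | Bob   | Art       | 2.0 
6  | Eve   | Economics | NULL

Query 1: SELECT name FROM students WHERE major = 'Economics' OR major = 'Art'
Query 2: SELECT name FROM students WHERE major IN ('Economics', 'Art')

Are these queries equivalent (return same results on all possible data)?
Yes, equivalent

Both queries return: [('Alice',), ('Bob',), ('Eve',), ('Ivan',), ('Oscar',)]

Reason: OR vs IN are equivalent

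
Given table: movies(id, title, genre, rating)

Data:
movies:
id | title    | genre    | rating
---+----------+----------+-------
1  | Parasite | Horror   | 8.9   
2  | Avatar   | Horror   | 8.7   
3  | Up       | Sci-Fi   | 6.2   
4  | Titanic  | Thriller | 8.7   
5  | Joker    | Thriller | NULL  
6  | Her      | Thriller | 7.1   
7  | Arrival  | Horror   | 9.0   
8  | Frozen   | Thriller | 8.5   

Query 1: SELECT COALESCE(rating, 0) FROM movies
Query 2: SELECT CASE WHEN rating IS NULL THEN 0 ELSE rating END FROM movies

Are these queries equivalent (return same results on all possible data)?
Yes, equivalent

Both queries return: [(0,), (6.2,), (7.1,), (8.5,), (8.7,), (8.7,), (8.9,), (9.0,)]

Reason: COALESCE vs CASE for NULL handling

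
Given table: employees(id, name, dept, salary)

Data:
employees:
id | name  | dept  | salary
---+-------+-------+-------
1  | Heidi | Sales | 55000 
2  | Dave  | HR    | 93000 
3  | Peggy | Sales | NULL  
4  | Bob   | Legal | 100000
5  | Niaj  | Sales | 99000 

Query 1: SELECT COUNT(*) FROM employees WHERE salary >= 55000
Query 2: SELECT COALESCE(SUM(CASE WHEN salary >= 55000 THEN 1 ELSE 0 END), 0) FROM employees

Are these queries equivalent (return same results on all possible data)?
Yes, equivalent

Both queries return: [(4,)]

Reason: COUNT with WHERE vs conditional SUM (COALESCE handles empty-table NULL)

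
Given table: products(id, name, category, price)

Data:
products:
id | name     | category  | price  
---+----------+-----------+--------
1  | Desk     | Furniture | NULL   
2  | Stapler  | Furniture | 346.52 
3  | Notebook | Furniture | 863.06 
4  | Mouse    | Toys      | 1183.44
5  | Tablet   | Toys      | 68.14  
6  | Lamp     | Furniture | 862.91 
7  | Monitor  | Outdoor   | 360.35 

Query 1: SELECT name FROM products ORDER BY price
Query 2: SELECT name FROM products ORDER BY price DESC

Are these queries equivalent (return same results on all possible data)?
No, not equivalent

Query 1 returns: [('Desk',), ('Tablet',), ('Stapler',), ('Monitor',), ('Lamp',), ('Notebook',), ('Mouse',)]
Query 2 returns: [('Mouse',), ('Notebook',), ('Lamp',), ('Monitor',), ('Stapler',), ('Tablet',), ('Desk',)]

Reason: ASC vs DESC gives opposite ordering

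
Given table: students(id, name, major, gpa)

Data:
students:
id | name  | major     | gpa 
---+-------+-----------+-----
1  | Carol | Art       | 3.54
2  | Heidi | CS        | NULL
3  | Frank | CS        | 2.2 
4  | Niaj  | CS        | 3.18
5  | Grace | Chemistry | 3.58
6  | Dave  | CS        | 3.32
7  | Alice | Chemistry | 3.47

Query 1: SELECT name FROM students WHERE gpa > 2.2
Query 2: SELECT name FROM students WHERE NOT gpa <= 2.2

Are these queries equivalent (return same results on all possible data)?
Yes, equivalent

Both queries return: [('Alice',), ('Carol',), ('Dave',), ('Grace',), ('Niaj',)]

Reason: Both filter gpa > 2.2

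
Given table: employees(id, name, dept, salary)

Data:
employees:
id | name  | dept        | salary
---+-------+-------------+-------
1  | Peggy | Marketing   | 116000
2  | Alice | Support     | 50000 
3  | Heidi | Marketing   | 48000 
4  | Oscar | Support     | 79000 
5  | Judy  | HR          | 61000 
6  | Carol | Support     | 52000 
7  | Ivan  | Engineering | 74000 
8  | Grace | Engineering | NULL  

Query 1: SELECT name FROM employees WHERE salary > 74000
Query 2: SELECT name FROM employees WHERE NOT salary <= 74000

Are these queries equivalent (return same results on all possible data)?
Yes, equivalent

Both queries return: [('Oscar',), ('Peggy',)]

Reason: Both filter salary > 74000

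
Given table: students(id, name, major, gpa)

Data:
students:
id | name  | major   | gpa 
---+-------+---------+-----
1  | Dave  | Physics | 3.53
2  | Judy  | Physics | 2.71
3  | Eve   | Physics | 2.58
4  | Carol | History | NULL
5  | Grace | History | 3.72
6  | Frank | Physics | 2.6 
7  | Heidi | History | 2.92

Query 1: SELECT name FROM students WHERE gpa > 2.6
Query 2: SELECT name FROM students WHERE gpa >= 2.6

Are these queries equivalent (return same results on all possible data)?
No, not equivalent

Query 1 returns: [('Dave',), ('Judy',), ('Grace',), ('Heidi',)]
Query 2 returns: [('Dave',), ('Judy',), ('Grace',), ('Frank',), ('Heidi',)]

Reason: > vs >= gives different results when gpa = 2.6 exists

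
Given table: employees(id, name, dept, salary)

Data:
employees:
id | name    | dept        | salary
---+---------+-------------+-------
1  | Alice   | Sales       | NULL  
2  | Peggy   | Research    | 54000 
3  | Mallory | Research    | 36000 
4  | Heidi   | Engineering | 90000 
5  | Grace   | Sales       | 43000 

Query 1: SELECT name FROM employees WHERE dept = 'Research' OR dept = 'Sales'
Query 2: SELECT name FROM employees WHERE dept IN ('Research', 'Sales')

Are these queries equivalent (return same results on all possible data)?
Yes, equivalent

Both queries return: [('Alice',), ('Grace',), ('Mallory',), ('Peggy',)]

Reason: OR vs IN are equivalent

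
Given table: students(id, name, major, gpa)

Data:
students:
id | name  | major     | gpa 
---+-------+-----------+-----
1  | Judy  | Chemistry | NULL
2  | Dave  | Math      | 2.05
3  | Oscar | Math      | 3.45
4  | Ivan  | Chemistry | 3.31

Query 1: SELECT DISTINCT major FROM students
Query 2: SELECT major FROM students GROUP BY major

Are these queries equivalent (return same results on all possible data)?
Yes, equivalent

Both queries return: [('Chemistry',), ('Math',)]

Reason: Both get unique majors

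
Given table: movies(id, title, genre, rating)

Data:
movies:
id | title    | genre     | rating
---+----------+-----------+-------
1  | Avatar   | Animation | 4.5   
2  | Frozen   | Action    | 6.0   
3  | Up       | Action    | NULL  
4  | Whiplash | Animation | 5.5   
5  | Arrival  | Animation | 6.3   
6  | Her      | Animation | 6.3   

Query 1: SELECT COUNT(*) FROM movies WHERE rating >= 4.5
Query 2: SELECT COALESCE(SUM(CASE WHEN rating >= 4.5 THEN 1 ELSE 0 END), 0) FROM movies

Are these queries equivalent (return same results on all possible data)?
Yes, equivalent

Both queries return: [(5,)]

Reason: COUNT with WHERE vs conditional SUM (COALESCE handles empty-table NULL)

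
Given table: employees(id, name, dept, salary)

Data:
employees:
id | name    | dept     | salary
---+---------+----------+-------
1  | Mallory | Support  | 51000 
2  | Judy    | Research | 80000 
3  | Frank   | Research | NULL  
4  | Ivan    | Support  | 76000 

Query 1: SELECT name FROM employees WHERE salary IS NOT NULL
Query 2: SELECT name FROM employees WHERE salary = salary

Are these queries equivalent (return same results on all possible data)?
Yes, equivalent

Both queries return: [('Ivan',), ('Judy',), ('Mallory',)]

Reason: IS NOT NULL vs self-equality (both exclude NULLs)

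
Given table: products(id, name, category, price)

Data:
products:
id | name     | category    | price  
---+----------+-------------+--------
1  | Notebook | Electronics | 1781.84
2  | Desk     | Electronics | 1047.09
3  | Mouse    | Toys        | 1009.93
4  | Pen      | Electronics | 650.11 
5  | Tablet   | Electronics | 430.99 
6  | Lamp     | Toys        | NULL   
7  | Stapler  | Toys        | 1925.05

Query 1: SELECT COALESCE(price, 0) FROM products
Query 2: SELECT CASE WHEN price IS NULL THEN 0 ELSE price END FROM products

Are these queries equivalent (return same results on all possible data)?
Yes, equivalent

Both queries return: [(0,), (430.99,), (650.11,), (1009.93,), (1047.09,), (1781.84,), (1925.05,)]

Reason: COALESCE vs CASE for NULL handling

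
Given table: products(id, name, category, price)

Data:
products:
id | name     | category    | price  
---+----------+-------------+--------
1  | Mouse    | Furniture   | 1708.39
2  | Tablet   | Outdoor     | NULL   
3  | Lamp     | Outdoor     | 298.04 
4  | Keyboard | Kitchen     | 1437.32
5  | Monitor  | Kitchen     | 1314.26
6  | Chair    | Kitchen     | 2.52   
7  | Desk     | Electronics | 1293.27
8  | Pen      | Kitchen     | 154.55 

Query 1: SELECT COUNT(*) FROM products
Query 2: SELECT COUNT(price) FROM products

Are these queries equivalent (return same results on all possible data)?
No, not equivalent

Query 1 returns: [(8,)]
Query 2 returns: [(7,)]

Reason: COUNT(*) includes NULLs, COUNT(column) excludes them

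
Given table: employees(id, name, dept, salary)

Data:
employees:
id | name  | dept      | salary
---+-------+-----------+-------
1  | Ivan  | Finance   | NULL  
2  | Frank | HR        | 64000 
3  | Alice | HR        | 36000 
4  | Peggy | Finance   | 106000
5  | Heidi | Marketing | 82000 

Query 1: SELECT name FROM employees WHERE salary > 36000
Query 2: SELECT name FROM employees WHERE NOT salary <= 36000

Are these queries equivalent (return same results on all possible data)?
Yes, equivalent

Both queries return: [('Frank',), ('Heidi',), ('Peggy',)]

Reason: Both filter salary > 36000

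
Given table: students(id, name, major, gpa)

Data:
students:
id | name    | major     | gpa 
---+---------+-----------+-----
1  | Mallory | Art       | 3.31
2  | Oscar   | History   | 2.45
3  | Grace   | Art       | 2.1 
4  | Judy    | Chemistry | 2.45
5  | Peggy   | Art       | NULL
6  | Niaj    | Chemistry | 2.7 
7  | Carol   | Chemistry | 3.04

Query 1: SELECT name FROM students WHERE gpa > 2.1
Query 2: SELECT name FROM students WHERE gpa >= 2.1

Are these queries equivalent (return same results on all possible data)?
No, not equivalent

Query 1 returns: [('Mallory',), ('Oscar',), ('Judy',), ('Niaj',), ('Carol',)]
Query 2 returns: [('Mallory',), ('Oscar',), ('Grace',), ('Judy',), ('Niaj',), ('Carol',)]

Reason: > vs >= gives different results when gpa = 2.1 exists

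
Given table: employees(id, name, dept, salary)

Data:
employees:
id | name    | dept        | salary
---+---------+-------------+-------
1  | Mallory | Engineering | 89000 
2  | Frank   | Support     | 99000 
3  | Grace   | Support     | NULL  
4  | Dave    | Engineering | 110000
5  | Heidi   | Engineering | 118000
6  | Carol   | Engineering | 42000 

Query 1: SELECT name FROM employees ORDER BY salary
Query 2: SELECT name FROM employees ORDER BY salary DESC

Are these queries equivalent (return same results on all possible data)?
No, not equivalent

Query 1 returns: [('Grace',), ('Carol',), ('Mallory',), ('Frank',), ('Dave',), ('Heidi',)]
Query 2 returns: [('Heidi',), ('Dave',), ('Frank',), ('Mallory',), ('Carol',), ('Grace',)]

Reason: ASC vs DESC gives opposite ordering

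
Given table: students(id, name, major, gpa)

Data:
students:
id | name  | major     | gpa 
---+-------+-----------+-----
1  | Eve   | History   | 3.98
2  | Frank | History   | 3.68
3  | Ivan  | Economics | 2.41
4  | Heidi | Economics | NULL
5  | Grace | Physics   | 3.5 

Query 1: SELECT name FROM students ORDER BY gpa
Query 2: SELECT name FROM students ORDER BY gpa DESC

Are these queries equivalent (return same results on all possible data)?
No, not equivalent

Query 1 returns: [('Heidi',), ('Ivan',), ('Grace',), ('Frank',), ('Eve',)]
Query 2 returns: [('Eve',), ('Frank',), ('Grace',), ('Ivan',), ('Heidi',)]

Reason: ASC vs DESC gives opposite ordering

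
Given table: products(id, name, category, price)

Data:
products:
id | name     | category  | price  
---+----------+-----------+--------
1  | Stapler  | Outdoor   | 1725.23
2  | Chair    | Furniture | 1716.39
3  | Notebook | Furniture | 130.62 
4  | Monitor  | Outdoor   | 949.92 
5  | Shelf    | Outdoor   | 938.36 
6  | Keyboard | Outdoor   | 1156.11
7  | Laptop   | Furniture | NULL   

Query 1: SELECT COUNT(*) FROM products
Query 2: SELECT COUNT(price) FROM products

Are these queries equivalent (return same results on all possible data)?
No, not equivalent

Query 1 returns: [(7,)]
Query 2 returns: [(6,)]

Reason: COUNT(*) includes NULLs, COUNT(column) excludes them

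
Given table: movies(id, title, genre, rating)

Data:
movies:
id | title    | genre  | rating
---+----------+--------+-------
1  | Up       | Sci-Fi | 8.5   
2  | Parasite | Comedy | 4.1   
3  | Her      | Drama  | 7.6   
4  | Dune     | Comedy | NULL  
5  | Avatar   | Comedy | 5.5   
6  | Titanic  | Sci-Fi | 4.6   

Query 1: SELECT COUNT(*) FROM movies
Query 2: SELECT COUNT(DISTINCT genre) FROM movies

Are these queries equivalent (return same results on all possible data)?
No, not equivalent

Query 1 returns: [(6,)]
Query 2 returns: [(3,)]

Reason: COUNT(*) counts rows, COUNT(DISTINCT genre) counts unique genres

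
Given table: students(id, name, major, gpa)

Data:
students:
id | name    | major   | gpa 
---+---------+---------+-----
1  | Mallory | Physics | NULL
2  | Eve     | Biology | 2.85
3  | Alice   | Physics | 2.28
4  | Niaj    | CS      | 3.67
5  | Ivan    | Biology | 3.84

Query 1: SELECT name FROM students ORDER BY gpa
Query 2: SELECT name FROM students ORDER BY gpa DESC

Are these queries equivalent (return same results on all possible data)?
No, not equivalent

Query 1 returns: [('Mallory',), ('Alice',), ('Eve',), ('Niaj',), ('Ivan',)]
Query 2 returns: [('Ivan',), ('Niaj',), ('Eve',), ('Alice',), ('Mallory',)]

Reason: ASC vs DESC gives opposite ordering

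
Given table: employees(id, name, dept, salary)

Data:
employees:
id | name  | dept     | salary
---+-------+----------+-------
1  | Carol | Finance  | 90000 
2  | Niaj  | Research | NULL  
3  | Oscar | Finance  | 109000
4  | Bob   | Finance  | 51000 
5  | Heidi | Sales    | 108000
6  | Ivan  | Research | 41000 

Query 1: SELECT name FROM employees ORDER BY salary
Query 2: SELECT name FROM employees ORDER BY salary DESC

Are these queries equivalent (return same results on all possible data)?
No, not equivalent

Query 1 returns: [('Niaj',), ('Ivan',), ('Bob',), ('Carol',), ('Heidi',), ('Oscar',)]
Query 2 returns: [('Oscar',), ('Heidi',), ('Carol',), ('Bob',), ('Ivan',), ('Niaj',)]

Reason: ASC vs DESC gives opposite ordering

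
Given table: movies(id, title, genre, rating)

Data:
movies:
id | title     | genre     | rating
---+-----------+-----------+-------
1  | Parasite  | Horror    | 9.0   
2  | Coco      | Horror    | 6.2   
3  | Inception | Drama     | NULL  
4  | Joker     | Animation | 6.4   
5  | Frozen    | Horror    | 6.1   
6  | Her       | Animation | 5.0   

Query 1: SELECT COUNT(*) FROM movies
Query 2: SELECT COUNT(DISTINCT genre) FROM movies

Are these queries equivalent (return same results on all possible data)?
No, not equivalent

Query 1 returns: [(6,)]
Query 2 returns: [(3,)]

Reason: COUNT(*) counts rows, COUNT(DISTINCT genre) counts unique genres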